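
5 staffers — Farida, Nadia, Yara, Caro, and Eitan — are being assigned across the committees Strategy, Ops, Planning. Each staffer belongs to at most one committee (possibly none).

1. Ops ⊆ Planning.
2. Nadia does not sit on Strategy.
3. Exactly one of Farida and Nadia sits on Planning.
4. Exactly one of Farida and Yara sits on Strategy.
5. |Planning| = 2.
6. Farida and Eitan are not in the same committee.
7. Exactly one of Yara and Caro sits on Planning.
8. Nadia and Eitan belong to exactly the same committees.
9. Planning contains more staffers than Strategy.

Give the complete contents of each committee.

Strategy = {Yara}; Ops = {}; Planning = {Caro, Farida}

From (2): Nadia ∉ Strategy.
(8): Eitan matches Nadia: Eitan ∉ Strategy.
Suppose Farida ∈ Strategy: no assignment then satisfies all the clues, so Farida ∉ Strategy.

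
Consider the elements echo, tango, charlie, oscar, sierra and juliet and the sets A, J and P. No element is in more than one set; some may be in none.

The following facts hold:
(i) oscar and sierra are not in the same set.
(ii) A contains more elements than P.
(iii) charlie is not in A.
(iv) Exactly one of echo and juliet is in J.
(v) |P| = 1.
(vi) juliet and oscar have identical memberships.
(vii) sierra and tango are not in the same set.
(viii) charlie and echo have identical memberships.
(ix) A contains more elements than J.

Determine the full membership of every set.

A = {juliet, oscar, tango}; J = {charlie, echo}; P = {sierra}

From (iii): charlie ∉ A.
(viii): echo matches charlie: echo ∉ A.
Suppose echo ∉ J: no assignment then satisfies all the clues, so echo ∈ J.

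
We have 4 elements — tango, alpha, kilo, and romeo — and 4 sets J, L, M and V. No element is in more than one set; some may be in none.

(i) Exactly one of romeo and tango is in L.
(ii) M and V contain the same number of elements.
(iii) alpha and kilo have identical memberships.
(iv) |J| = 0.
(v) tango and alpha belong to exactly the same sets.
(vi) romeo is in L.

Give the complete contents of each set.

J = {}; L = {romeo}; M = {}; V = {}

From (vi): romeo ∈ L.
(i) (exactly one): tango ∉ L.
(iv): J already has 0, so the rest are out.
(v): alpha matches tango: alpha ∉ L.
(iii): kilo matches alpha: kilo ∉ L.
Suppose tango ∈ M: no assignment then satisfies all the clues, so tango ∉ M.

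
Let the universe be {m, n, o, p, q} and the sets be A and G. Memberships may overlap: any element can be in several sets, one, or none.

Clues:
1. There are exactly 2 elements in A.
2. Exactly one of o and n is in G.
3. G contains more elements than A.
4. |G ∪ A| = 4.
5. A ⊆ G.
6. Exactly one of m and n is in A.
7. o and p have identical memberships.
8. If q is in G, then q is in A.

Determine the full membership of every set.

A = {m, q}; G = {m, o, p, q}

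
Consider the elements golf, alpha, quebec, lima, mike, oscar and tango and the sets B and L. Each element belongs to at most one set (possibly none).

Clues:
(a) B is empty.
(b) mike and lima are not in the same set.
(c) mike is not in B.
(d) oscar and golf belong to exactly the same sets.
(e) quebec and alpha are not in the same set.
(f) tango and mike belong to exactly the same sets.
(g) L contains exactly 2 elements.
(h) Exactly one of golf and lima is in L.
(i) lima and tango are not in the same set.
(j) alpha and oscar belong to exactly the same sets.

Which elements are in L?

L = {lima, quebec}

From (c): mike ∉ B.
(a): B already has 0, so the rest are out.
Suppose golf ∈ L: no assignment then satisfies all the clues, so golf ∉ L.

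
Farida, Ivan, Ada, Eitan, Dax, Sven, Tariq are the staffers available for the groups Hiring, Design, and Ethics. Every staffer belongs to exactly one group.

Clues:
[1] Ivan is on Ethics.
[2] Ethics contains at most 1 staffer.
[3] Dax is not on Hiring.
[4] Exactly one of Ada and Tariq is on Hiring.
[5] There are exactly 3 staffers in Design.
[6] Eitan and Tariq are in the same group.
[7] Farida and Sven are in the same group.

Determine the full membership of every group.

Hiring = {Ada, Farida, Sven}; Design = {Dax, Eitan, Tariq}; Ethics = {Ivan}

From (1): Ivan ∈ Ethics.
From (3): Dax ∉ Hiring.
(2): Ethics already has 1, so the rest are out.
Only one group left: Dax ∈ Design.
Suppose Farida ∉ Hiring: no assignment then satisfies all the clues, so Farida ∈ Hiring.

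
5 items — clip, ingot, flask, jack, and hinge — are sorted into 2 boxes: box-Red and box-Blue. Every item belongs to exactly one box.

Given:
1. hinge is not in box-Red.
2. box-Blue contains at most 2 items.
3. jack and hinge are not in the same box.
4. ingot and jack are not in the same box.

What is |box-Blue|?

2

From (1): hinge ∉ box-Red.
Only one box left: hinge ∈ box-Blue.
(3): jack ∉ box-Blue.
Only one box left: jack ∈ box-Red.
(4): ingot ∉ box-Red.
Only one box left: ingot ∈ box-Blue.
(2): box-Blue already has 2, so the rest are out.
Only one box left: clip ∈ box-Red.
Only one box left: flask ∈ box-Red.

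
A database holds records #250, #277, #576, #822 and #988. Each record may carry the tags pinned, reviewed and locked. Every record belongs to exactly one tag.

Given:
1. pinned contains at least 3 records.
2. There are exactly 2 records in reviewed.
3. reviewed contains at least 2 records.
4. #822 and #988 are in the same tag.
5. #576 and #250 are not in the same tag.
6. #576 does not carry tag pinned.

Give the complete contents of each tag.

pinned = {#250, #822, #988}; reviewed = {#277, #576}; locked = {}

From (6): #576 ∉ pinned.
Suppose #250 ∉ pinned: no assignment then satisfies all the clues, so #250 ∈ pinned.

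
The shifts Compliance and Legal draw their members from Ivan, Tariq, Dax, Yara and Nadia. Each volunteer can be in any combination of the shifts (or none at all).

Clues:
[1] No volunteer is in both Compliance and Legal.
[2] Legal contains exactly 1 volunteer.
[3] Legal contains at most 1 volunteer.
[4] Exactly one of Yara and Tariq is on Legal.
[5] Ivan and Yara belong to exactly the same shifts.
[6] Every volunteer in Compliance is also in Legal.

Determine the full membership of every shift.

Compliance = {}; Legal = {Tariq}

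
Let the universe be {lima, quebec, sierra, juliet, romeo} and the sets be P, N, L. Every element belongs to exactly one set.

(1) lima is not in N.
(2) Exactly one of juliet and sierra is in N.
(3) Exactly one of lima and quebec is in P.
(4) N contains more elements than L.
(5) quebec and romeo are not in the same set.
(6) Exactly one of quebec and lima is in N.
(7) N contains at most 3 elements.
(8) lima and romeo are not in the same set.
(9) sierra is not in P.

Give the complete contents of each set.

P = {juliet, lima}; N = {quebec, sierra}; L = {romeo}

From (1): lima ∉ N.
From (9): sierra ∉ P.
(6) (exactly one): quebec ∈ N.
(3) (exactly one): lima ∈ P.
(5): romeo ∉ N.
(8): romeo ∉ P.
Only one set left: romeo ∈ L.
Suppose sierra ∉ N: no assignment then satisfies all the clues, so sierra ∈ N.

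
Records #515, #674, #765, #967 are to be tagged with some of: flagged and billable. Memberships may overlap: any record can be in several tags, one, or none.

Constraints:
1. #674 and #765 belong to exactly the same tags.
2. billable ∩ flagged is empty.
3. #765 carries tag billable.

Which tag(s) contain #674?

#674: billable

From (3): #765 ∈ billable.
(1): #674 matches #765: #674 ∈ billable.
(2) (disjoint): #674 ∉ flagged.
(2) (disjoint): #765 ∉ flagged.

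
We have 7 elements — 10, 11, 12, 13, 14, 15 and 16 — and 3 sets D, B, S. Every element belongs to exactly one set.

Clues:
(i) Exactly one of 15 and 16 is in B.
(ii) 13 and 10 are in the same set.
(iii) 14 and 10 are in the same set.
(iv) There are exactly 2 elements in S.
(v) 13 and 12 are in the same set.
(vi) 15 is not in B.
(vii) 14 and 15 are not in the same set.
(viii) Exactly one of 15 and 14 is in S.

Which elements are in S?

S = {11, 15}

From (vi): 15 ∉ B.
(i) (exactly one): 16 ∈ B.
Suppose 10 ∈ S: no assignment then satisfies all the clues, so 10 ∉ S.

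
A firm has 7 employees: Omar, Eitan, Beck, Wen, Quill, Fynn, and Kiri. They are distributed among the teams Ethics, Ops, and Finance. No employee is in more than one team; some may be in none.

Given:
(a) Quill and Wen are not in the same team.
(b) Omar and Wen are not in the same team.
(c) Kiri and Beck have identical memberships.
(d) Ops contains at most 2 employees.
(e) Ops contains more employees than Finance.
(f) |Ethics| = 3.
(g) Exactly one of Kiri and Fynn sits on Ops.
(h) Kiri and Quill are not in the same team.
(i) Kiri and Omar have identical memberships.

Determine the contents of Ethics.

Ethics = {Beck, Kiri, Omar}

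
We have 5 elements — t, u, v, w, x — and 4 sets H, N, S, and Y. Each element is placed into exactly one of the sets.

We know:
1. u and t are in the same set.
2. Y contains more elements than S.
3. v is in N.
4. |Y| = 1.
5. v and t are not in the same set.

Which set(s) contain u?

u: H

From (3): v ∈ N.
(5): t ∉ N.
(1): u matches t: u ∉ N.
Suppose u ∉ H: no assignment then satisfies all the clues, so u ∈ H.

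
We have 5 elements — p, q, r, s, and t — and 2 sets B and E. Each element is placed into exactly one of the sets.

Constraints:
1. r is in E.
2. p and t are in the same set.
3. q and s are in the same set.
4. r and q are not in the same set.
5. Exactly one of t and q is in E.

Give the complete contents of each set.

B = {q, s}; E = {p, r, t}

From (1): r ∈ E.
(4): q ∉ E.
(5) (exactly one): t ∈ E.
Only one set left: q ∈ B.
(2): p matches t: p ∉ B.
(2): p matches t: p ∈ E.
(3): s matches q: s ∈ B.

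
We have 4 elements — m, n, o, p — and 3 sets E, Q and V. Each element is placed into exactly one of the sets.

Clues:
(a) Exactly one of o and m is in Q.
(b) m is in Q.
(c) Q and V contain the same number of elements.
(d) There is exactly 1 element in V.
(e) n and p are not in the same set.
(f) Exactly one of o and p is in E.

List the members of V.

V = {p}

From (b): m ∈ Q.
(a) (exactly one): o ∉ Q.
Suppose n ∈ V: no assignment then satisfies all the clues, so n ∉ V.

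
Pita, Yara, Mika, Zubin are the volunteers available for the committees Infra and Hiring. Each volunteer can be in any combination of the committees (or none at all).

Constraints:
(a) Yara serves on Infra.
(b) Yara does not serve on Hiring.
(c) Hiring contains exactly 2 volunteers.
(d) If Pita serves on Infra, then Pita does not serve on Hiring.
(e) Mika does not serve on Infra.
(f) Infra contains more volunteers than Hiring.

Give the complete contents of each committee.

Infra = {Pita, Yara, Zubin}; Hiring = {Mika, Zubin}

From (a): Yara ∈ Infra.
From (b): Yara ∉ Hiring.
From (e): Mika ∉ Infra.
Suppose Pita ∉ Infra: no assignment then satisfies all the clues, so Pita ∈ Infra.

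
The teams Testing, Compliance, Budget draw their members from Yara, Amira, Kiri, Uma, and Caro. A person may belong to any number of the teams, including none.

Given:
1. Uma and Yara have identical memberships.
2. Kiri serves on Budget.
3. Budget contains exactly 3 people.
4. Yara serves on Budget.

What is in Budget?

From (2): Kiri ∈ Budget.
From (4): Yara ∈ Budget.
(1): Uma matches Yara: Uma ∈ Budget.
(3): Budget already has 3, so the rest are out.

Budget = {Kiri, Uma, Yara}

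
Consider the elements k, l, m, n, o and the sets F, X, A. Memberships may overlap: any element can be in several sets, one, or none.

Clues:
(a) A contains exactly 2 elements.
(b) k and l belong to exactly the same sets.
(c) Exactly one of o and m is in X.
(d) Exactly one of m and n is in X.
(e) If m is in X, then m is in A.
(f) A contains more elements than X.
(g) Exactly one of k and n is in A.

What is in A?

A = {m, n}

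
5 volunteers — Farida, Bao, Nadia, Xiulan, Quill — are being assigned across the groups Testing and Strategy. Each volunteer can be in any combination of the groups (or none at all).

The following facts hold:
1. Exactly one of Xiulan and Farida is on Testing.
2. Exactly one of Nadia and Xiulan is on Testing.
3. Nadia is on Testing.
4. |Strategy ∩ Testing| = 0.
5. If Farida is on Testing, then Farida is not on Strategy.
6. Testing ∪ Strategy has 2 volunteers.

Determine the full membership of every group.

Testing = {Farida, Nadia}; Strategy = {}

From (3): Nadia ∈ Testing.
(2) (exactly one): Xiulan ∉ Testing.
(1) (exactly one): Farida ∈ Testing.
(5): Farida ∉ Strategy.
Suppose Bao ∈ Testing: no assignment then satisfies all the clues, so Bao ∉ Testing.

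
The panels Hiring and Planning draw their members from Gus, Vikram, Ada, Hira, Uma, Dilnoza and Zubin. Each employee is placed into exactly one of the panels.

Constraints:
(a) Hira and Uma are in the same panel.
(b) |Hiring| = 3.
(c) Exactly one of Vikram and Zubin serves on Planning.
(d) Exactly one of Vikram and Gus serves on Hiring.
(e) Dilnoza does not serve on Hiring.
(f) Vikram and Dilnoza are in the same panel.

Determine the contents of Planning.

Planning = {Dilnoza, Hira, Uma, Vikram}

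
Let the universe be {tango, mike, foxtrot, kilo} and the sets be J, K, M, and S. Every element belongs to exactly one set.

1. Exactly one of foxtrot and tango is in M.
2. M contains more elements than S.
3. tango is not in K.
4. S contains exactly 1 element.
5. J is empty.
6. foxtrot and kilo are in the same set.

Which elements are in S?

S = {tango}

From (3): tango ∉ K.
(5): J already has 0, so the rest are out.
Suppose tango ∉ S: no assignment then satisfies all the clues, so tango ∈ S.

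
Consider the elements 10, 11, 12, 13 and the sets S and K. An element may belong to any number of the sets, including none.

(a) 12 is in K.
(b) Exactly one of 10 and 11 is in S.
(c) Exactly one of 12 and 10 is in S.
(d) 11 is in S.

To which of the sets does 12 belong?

12: K, S

From (a): 12 ∈ K.
From (d): 11 ∈ S.
(b) (exactly one): 10 ∉ S.
(c) (exactly one): 12 ∈ S.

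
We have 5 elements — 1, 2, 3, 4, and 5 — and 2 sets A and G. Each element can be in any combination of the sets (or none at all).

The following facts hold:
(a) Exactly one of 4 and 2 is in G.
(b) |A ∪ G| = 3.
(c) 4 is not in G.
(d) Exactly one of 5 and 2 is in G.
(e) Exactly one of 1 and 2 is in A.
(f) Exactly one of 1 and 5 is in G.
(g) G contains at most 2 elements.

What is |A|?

2

From (c): 4 ∉ G.
(a) (exactly one): 2 ∈ G.
(d) (exactly one): 5 ∉ G.
(f) (exactly one): 1 ∈ G.
(g): G already has 2, so the rest are out.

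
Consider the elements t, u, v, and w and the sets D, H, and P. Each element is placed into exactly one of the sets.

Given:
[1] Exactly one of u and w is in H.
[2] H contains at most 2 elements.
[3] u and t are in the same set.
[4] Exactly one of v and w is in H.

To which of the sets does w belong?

w: H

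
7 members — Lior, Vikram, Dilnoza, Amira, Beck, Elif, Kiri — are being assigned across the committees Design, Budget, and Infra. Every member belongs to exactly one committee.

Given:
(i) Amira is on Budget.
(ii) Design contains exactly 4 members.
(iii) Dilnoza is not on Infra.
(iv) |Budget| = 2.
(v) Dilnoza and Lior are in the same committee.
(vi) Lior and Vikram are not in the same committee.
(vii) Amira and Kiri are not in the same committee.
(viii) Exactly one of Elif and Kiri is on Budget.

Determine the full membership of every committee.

Design = {Beck, Dilnoza, Kiri, Lior}; Budget = {Amira, Elif}; Infra = {Vikram}

From (i): Amira ∈ Budget.
From (iii): Dilnoza ∉ Infra.
(v): Lior matches Dilnoza: Lior ∉ Infra.
(vii): Kiri ∉ Budget.
(viii) (exactly one): Elif ∈ Budget.
(iv): Budget already has 2, so the rest are out.
Only one committee left: Lior ∈ Design.
Only one committee left: Dilnoza ∈ Design.
(vi): Vikram ∉ Design.
Only one committee left: Vikram ∈ Infra.
(ii): only 4 candidates remain for Design, so all are in.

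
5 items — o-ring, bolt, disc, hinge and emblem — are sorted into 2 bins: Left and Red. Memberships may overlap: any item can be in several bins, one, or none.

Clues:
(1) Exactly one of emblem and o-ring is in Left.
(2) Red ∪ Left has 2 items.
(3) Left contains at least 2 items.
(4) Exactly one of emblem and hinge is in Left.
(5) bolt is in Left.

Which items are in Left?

Left = {bolt, emblem}

From (5): bolt ∈ Left.
Suppose o-ring ∈ Left: no assignment then satisfies all the clues, so o-ring ∉ Left.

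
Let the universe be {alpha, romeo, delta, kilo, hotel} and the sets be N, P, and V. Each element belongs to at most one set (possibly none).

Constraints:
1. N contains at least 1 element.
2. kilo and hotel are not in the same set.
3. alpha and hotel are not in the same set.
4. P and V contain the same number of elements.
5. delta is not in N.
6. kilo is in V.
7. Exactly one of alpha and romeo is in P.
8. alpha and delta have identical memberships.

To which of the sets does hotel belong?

hotel: N

From (5): delta ∉ N.
From (6): kilo ∈ V.
(2): hotel ∉ V.
(8): alpha matches delta: alpha ∉ N.
Suppose hotel ∉ N: no assignment then satisfies all the clues, so hotel ∈ N.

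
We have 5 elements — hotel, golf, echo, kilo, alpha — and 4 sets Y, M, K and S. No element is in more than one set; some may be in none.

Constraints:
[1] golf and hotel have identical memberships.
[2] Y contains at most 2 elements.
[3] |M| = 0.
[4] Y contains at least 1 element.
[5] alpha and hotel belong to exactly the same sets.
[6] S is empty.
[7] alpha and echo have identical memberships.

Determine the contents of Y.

Y = {kilo}

(3): M already has 0, so the rest are out.
(6): S already has 0, so the rest are out.
Suppose hotel ∈ Y: no assignment then satisfies all the clues, so hotel ∉ Y.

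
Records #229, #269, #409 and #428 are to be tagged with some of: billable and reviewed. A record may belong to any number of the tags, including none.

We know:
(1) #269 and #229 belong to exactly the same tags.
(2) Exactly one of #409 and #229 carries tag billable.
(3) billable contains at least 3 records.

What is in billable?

billable = {#229, #269, #428}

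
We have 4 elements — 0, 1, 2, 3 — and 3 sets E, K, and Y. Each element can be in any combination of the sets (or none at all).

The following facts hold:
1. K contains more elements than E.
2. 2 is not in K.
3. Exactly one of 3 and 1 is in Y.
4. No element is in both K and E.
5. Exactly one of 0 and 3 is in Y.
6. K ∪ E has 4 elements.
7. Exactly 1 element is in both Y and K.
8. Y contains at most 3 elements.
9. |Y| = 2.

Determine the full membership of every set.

E = {2}; K = {0, 1, 3}; Y = {2, 3}

From (2): 2 ∉ K.
Suppose 0 ∈ E: no assignment then satisfies all the clues, so 0 ∉ E.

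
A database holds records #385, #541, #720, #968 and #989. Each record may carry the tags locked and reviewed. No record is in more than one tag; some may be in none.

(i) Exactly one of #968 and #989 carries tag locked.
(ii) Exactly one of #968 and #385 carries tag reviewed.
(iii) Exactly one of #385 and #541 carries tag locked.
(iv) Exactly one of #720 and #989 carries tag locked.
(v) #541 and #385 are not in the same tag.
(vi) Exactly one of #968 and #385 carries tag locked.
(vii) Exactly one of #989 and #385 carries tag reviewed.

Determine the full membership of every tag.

locked = {#541, #720, #968}; reviewed = {#385}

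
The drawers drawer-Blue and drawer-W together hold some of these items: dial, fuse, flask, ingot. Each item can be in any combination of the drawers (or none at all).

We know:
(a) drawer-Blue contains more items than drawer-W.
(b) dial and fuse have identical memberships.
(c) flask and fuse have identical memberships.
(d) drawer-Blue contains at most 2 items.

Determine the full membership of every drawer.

drawer-Blue = {ingot}; drawer-W = {}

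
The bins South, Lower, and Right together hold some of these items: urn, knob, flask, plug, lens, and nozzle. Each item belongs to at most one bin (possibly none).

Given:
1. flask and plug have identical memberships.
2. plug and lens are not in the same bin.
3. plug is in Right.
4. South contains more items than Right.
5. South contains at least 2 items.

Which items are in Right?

Right = {flask, plug}

From (3): plug ∈ Right.
(1): flask matches plug: flask ∉ South.
(1): flask matches plug: flask ∉ Lower.
(1): flask matches plug: flask ∈ Right.
(2): lens ∉ Right.
Suppose urn ∈ Right: no assignment then satisfies all the clues, so urn ∉ Right.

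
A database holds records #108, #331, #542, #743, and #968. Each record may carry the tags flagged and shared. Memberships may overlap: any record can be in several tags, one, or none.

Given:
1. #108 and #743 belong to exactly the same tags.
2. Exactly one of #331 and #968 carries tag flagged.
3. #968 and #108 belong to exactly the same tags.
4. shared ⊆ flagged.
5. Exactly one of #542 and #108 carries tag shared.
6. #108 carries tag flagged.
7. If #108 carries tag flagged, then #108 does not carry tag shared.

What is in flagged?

flagged = {#108, #542, #743, #968}

From (6): #108 ∈ flagged.
(1): #743 matches #108: #743 ∈ flagged.
(3): #968 matches #108: #968 ∈ flagged.
(7): #108 ∉ shared.
(1): #743 matches #108: #743 ∉ shared.
(2) (exactly one): #331 ∉ flagged.
(3): #968 matches #108: #968 ∉ shared.
(4) contrapositive: #331 ∉ shared.
(5) (exactly one): #542 ∈ shared.
(4) with #542 ∈ shared: #542 ∈ flagged.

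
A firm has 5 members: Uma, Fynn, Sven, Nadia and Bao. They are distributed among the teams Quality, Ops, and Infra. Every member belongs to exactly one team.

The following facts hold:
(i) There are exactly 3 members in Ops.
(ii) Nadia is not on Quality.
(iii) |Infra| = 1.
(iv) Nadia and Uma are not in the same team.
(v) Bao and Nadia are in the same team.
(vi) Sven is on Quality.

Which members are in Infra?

Infra = {Uma}

From (ii): Nadia ∉ Quality.
From (vi): Sven ∈ Quality.
(v): Bao matches Nadia: Bao ∉ Quality.
Suppose Uma ∉ Infra: no assignment then satisfies all the clues, so Uma ∈ Infra.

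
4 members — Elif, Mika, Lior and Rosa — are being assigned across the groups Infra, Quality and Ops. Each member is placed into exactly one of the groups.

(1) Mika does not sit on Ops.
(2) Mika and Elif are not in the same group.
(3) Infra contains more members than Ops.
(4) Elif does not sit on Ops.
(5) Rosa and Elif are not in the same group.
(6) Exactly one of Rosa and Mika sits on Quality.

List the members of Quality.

From (1): Mika ∉ Ops.
From (4): Elif ∉ Ops.
Suppose Elif ∈ Quality: no assignment then satisfies all the clues, so Elif ∉ Quality.

Quality = {Mika}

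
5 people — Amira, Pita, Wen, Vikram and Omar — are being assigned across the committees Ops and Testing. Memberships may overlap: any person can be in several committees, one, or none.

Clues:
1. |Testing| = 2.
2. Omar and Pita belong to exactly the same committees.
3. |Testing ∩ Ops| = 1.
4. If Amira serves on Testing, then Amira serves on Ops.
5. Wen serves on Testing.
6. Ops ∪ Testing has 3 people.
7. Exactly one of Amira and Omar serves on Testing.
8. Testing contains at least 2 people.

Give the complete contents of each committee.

Ops = {Amira, Vikram}; Testing = {Amira, Wen}

From (5): Wen ∈ Testing.
Suppose Amira ∉ Ops: no assignment then satisfies all the clues, so Amira ∈ Ops.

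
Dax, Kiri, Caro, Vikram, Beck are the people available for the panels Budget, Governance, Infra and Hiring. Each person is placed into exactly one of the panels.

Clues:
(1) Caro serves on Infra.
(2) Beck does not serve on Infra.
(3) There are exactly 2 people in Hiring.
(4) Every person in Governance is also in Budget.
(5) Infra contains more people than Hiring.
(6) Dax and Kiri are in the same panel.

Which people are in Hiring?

Hiring = {Beck, Vikram}

From (1): Caro ∈ Infra.
From (2): Beck ∉ Infra.
Suppose Dax ∈ Hiring: no assignment then satisfies all the clues, so Dax ∉ Hiring.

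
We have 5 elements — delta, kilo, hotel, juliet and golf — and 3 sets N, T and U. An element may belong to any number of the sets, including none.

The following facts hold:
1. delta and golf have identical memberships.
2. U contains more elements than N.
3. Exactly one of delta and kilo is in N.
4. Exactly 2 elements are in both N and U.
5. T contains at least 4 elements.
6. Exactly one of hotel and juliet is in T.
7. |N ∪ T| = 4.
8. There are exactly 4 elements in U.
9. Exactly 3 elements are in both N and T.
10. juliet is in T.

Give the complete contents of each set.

N = {delta, golf, juliet}; T = {delta, golf, juliet, kilo}; U = {delta, golf, hotel, kilo}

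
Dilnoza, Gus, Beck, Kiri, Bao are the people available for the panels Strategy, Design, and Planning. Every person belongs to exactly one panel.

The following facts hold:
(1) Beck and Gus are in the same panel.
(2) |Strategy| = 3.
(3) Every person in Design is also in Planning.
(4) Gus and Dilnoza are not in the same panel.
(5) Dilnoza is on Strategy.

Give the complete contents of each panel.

Strategy = {Bao, Dilnoza, Kiri}; Design = {}; Planning = {Beck, Gus}

From (5): Dilnoza ∈ Strategy.
(4): Gus ∉ Strategy.
(1): Beck matches Gus: Beck ∉ Strategy.
(2): only 3 candidates remain for Strategy, so all are in.
Suppose Gus ∈ Design: no assignment then satisfies all the clues, so Gus ∉ Design.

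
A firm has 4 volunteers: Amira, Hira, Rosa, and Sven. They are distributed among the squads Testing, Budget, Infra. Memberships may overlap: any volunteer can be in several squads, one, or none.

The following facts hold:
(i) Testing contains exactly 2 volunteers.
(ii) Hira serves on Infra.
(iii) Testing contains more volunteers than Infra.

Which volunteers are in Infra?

Infra = {Hira}

From (ii): Hira ∈ Infra.
Suppose Amira ∈ Infra: no assignment then satisfies all the clues, so Amira ∉ Infra.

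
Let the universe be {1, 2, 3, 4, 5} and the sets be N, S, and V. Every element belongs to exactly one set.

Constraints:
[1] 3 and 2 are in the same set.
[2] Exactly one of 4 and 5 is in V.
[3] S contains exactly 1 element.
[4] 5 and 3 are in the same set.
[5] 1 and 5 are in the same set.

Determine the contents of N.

N = {}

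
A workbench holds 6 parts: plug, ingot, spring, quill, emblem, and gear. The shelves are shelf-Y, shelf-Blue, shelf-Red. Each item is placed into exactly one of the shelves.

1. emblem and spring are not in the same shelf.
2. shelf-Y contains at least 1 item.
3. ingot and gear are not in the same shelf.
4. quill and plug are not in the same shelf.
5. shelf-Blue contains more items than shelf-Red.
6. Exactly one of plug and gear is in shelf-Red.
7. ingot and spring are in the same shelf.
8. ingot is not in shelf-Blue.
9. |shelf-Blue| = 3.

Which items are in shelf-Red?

shelf-Red = {plug}

From (8): ingot ∉ shelf-Blue.
(7): spring matches ingot: spring ∉ shelf-Blue.
Suppose plug ∉ shelf-Red: no assignment then satisfies all the clues, so plug ∈ shelf-Red.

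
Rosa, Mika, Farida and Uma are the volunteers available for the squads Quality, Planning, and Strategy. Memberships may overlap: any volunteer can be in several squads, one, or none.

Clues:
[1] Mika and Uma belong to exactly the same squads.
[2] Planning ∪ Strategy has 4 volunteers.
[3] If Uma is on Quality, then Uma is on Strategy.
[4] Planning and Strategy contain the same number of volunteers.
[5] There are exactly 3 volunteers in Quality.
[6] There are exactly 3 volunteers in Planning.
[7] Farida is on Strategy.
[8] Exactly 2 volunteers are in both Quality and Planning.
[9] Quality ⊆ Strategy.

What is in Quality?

Quality = {Farida, Mika, Uma}

From (7): Farida ∈ Strategy.
Suppose Rosa ∈ Quality: no assignment then satisfies all the clues, so Rosa ∉ Quality.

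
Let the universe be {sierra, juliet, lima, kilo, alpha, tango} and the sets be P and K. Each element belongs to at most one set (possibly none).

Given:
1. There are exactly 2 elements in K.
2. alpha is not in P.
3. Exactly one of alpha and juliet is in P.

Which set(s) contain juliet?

juliet: P

From (2): alpha ∉ P.
(3) (exactly one): juliet ∈ P.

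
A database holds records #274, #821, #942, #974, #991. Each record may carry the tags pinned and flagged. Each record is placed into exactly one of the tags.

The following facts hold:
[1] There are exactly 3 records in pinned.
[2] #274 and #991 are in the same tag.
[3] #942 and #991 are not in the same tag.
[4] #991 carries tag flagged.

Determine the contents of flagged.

flagged = {#274, #991}

From (4): #991 ∈ flagged.
(2): #274 matches #991: #274 ∉ pinned.
(2): #274 matches #991: #274 ∈ flagged.
(3): #942 ∉ flagged.
Only one tag left: #942 ∈ pinned.
(1): only 3 candidates remain for pinned, so all are in.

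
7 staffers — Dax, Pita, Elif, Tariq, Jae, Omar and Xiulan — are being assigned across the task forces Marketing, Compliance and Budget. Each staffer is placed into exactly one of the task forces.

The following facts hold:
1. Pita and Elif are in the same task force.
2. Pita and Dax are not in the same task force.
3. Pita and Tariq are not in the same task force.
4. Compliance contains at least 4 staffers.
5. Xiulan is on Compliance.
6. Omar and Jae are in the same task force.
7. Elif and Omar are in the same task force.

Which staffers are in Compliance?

Compliance = {Elif, Jae, Omar, Pita, Xiulan}

From (5): Xiulan ∈ Compliance.
Suppose Dax ∈ Compliance: no assignment then satisfies all the clues, so Dax ∉ Compliance.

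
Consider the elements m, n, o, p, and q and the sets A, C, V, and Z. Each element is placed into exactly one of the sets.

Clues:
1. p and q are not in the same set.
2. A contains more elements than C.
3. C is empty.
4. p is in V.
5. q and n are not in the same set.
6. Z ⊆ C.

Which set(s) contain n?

n: V

From (4): p ∈ V.
(1): q ∉ V.
(3): C already has 0, so the rest are out.
(6) contrapositive: m ∉ Z.
(6) contrapositive: n ∉ Z.
(6) contrapositive: o ∉ Z.
(6) contrapositive: q ∉ Z.
Only one set left: q ∈ A.
(5): n ∉ A.
Only one set left: n ∈ V.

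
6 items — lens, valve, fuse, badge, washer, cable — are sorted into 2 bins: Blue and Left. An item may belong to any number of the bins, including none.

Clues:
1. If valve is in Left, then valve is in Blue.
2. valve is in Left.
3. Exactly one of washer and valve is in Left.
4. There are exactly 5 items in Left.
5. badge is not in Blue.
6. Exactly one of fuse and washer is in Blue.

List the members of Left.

Left = {badge, cable, fuse, lens, valve}

From (2): valve ∈ Left.
From (5): badge ∉ Blue.
(1): valve ∈ Blue.
(3) (exactly one): washer ∉ Left.
(4): only 5 candidates remain for Left, so all are in.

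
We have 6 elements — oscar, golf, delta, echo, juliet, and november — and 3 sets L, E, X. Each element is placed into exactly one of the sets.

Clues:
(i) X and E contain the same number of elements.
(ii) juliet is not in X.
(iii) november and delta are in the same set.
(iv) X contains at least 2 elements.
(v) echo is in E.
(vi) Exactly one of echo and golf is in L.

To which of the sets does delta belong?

delta: X

From (ii): juliet ∉ X.
From (v): echo ∈ E.
(vi) (exactly one): golf ∈ L.
Suppose delta ∈ L: no assignment then satisfies all the clues, so delta ∉ L.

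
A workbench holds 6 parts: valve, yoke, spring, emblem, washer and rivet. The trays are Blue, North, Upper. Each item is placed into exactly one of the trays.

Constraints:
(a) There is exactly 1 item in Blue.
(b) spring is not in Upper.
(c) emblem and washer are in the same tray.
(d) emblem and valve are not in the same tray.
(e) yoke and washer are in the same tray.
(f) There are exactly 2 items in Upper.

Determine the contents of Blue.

Blue = {spring}

From (b): spring ∉ Upper.
Suppose valve ∈ Blue: no assignment then satisfies all the clues, so valve ∉ Blue.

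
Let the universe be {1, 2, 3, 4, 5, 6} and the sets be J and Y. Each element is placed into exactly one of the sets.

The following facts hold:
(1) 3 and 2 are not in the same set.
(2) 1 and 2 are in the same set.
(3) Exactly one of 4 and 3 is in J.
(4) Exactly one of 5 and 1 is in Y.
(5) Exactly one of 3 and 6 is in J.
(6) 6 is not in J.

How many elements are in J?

From (6): 6 ∉ J.
(5) (exactly one): 3 ∈ J.
Only one set left: 6 ∈ Y.
(1): 2 ∉ J.
(2): 1 matches 2: 1 ∉ J.
(3) (exactly one): 4 ∉ J.
Only one set left: 1 ∈ Y.
Only one set left: 2 ∈ Y.
Only one set left: 4 ∈ Y.
(4) (exactly one): 5 ∉ Y.
Only one set left: 5 ∈ J.

2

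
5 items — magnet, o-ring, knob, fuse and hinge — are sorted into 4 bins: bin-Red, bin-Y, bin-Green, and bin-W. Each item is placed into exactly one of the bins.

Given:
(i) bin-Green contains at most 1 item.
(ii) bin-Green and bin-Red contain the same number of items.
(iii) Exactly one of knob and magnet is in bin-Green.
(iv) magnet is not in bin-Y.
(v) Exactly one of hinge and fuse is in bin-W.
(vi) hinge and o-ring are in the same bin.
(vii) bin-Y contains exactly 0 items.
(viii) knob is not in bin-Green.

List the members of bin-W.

bin-W = {hinge, knob, o-ring}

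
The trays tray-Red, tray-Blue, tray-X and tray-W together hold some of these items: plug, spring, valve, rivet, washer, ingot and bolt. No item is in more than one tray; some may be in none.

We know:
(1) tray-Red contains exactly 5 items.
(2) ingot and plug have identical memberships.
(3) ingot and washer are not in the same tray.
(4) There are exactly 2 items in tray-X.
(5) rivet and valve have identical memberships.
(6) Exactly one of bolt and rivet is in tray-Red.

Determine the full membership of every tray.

tray-Red = {ingot, plug, rivet, spring, valve}; tray-Blue = {}; tray-X = {bolt, washer}; tray-W = {}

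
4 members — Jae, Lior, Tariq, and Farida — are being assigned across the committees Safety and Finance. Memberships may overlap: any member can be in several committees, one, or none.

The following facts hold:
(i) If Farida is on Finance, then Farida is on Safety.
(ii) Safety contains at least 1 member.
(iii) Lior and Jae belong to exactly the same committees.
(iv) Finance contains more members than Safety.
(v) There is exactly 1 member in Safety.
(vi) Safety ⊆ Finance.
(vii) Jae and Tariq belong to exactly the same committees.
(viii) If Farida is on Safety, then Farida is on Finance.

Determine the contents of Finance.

Finance = {Farida, Jae, Lior, Tariq}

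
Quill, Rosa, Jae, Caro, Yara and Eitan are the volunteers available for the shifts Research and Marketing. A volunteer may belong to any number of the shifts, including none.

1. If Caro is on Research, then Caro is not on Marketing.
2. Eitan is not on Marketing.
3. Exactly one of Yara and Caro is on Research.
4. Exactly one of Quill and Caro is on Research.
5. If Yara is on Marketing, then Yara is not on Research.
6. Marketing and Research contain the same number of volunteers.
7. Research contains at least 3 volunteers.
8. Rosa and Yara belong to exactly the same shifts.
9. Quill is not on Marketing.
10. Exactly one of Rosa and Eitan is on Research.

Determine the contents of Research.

Research = {Caro, Eitan, Jae}

From (2): Eitan ∉ Marketing.
From (9): Quill ∉ Marketing.
Suppose Quill ∈ Research: no assignment then satisfies all the clues, so Quill ∉ Research.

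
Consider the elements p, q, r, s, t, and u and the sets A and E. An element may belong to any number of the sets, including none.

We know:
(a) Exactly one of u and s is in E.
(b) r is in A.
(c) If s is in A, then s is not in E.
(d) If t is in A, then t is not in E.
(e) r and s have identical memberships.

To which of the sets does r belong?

r: A

From (b): r ∈ A.
(e): s matches r: s ∈ A.
(c): s ∉ E.
(e): r matches s: r ∉ E.
(a) (exactly one): u ∈ E.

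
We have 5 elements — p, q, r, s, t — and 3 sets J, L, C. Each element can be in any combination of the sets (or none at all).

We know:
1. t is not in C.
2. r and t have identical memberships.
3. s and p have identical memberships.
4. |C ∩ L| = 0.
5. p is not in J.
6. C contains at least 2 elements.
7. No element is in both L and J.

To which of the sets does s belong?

s: C

From (1): t ∉ C.
From (5): p ∉ J.
(2): r matches t: r ∉ C.
(3): s matches p: s ∉ J.
Suppose s ∈ L: no assignment then satisfies all the clues, so s ∉ L.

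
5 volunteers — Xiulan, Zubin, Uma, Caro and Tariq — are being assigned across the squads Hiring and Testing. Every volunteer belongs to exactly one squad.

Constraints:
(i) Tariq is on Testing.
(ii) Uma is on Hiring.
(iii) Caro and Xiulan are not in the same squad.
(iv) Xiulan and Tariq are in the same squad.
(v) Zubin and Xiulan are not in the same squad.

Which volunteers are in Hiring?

From (i): Tariq ∈ Testing.
From (ii): Uma ∈ Hiring.
(iv): Xiulan matches Tariq: Xiulan ∉ Hiring.
(iv): Xiulan matches Tariq: Xiulan ∈ Testing.
(v): Zubin ∉ Testing.
Only one squad left: Zubin ∈ Hiring.
(iii): Caro ∉ Testing.
Only one squad left: Caro ∈ Hiring.

Hiring = {Caro, Uma, Zubin}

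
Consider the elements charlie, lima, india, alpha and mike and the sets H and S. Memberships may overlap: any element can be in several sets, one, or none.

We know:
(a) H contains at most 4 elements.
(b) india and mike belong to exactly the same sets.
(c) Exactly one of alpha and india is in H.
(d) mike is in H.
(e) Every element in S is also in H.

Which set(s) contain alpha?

alpha: none

From (d): mike ∈ H.
(b): india matches mike: india ∈ H.
(c) (exactly one): alpha ∉ H.
(e) contrapositive: alpha ∉ S.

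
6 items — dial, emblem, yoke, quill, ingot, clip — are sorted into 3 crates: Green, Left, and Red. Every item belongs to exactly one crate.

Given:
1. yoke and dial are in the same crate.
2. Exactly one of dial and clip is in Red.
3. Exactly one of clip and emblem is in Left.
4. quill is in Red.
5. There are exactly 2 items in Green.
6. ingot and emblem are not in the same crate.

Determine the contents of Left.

From (4): quill ∈ Red.
Suppose dial ∈ Left: no assignment then satisfies all the clues, so dial ∉ Left.

Left = {emblem}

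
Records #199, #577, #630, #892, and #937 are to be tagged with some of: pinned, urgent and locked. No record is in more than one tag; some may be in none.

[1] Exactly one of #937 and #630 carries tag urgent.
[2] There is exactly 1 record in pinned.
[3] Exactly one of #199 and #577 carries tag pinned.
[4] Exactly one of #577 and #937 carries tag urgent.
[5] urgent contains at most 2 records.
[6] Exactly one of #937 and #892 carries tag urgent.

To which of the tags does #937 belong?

#937: urgent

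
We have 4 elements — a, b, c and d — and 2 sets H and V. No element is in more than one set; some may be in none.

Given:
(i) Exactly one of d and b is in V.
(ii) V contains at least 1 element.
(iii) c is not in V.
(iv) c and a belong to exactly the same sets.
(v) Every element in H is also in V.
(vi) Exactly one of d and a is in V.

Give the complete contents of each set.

From (iii): c ∉ V.
(iv): a matches c: a ∉ V.
(v) contrapositive: a ∉ H.
(v) contrapositive: c ∉ H.
(vi) (exactly one): d ∈ V.
(i) (exactly one): b ∉ V.
(v) contrapositive: b ∉ H.

H = {}; V = {d}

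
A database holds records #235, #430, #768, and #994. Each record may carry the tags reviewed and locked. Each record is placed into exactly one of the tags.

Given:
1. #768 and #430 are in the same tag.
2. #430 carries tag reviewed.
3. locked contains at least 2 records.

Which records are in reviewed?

reviewed = {#430, #768}

From (2): #430 ∈ reviewed.
(1): #768 matches #430: #768 ∈ reviewed.
(3): only 2 candidates remain for locked, so all are in.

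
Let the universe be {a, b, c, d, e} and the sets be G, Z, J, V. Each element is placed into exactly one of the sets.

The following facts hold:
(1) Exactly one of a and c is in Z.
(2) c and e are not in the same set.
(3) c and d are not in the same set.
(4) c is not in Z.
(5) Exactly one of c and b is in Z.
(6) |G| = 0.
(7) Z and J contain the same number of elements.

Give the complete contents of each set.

G = {}; Z = {a, b}; J = {d, e}; V = {c}

From (4): c ∉ Z.
(1) (exactly one): a ∈ Z.
(5) (exactly one): b ∈ Z.
(6): G already has 0, so the rest are out.
Suppose c ∈ J: no assignment then satisfies all the clues, so c ∉ J.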